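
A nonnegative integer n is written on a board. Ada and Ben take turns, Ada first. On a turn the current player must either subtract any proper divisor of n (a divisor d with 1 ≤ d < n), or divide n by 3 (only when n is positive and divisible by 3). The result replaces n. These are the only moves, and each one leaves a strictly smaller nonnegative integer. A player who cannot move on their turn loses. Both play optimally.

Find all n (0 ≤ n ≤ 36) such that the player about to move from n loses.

0, 1, 4, 7, 9, 11, 13, 15, 17, 19, 23, 25, 28, 31, 36

Use the standard recursion: the mover loses at a terminal position; elsewhere, the mover wins exactly when some move hands the opponent an L position.
n=0: no move → L
n=1: no move → L
n=2: reaches L-position 1 → W
n=3: reaches L-position 1 → W
n=4: only reaches 2(W), 3(W), all W → L
n=5: reaches L-position 4 → W
n=6: reaches L-position 4 → W
n=7: only reaches 6(W), which is W → L
n=8: reaches L-position 4 → W
n=9: only reaches 3(W), 6(W), 8(W), all W → L
n=10: reaches L-position 9 → W
n=11: only reaches 10(W), which is W → L
n=12: reaches L-position 4 → W
n=13: only reaches 12(W), which is W → L
n=14: reaches L-position 7 → W
n=15: only reaches 5(W), 10(W), 12(W), 14(W), all W → L
n=16: reaches L-position 15 → W
n=17: only reaches 16(W), which is W → L
n=18: reaches L-position 9 → W
n=19: only reaches 18(W), which is W → L
n=20: reaches L-position 15 → W
n=21: reaches L-position 7 → W
n=22: reaches L-position 11 → W
n=23: only reaches 22(W), which is W → L
n=24: reaches L-position 23 → W
n=25: only reaches 20(W), 24(W), all W → L
n=26: reaches L-position 13 → W
n=27: reaches L-position 9 → W
n=28: only reaches 14(W), 21(W), 24(W), 26(W), 27(W), all W → L
n=29: reaches L-position 28 → W
n=30: reaches L-position 15 → W
n=31: only reaches 30(W), which is W → L
n=32: reaches L-position 28 → W
n=33: reaches L-position 11 → W
n=34: reaches L-position 17 → W
n=35: reaches L-position 28 → W
n=36: only reaches 12(W), 18(W), 24(W), 27(W), 30(W), 32(W), 33(W), 34(W), 35(W), all W → L
The losing starting values of n are exactly the entries labelled L in this table (15 of them).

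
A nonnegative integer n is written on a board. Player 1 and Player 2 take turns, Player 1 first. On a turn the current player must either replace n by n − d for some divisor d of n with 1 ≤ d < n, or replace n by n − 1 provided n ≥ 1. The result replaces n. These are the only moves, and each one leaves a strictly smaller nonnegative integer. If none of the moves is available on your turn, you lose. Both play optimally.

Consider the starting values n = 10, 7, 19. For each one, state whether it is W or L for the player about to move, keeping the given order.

10: W, 7: L, 19: L

Compute win/loss labels from the base case upward. A position with no move is L. Any other position is W if it can reach an L in one move, else L.
n=0: no move → L
n=1: reaches L-position 0 → W
n=2: only reaches 1(W), which is W → L
n=3: reaches L-position 2 → W
n=4: reaches L-position 2 → W
n=5: only reaches 4(W), which is W → L
n=6: reaches L-position 5 → W
n=7: only reaches 6(W), which is W → L
n=8: reaches L-position 7 → W
n=9: only reaches 6(W), 8(W), all W → L
n=10: reaches L-position 5 → W
n=11: only reaches 10(W), which is W → L
n=12: reaches L-position 9 → W
n=13: only reaches 12(W), which is W → L
n=14: reaches L-position 7 → W
n=15: only reaches 10(W), 12(W), 14(W), all W → L
n=16: reaches L-position 15 → W
n=17: only reaches 16(W), which is W → L
n=18: reaches L-position 9 → W
n=19: only reaches 18(W), which is W → L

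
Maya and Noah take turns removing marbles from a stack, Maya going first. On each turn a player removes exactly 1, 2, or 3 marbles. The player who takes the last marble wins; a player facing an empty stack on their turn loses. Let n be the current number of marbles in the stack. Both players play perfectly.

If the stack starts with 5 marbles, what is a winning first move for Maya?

Remove 1, leaving 4.

Build the W/L table. Terminal = L. A non-terminal position is W if it has a move to some L; otherwise it is L.
n=0: no move → L
n=1: W (go to 0, an L position)
n=2: W (go to 0, an L position)
n=3: W (go to 0, an L position)
n=4: L (options 3(W), 2(W), 1(W) are all W)
n=5: W (go to 4, an L position)
From 5, the L positions reachable in one move are: 4.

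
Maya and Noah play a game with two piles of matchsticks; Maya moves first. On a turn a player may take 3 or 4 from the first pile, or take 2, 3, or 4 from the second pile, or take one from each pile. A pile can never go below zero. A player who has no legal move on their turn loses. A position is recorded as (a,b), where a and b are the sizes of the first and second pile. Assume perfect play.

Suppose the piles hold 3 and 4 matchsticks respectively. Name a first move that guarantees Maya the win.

Move to (3,2).

Classify positions by backward induction: terminal positions (no move available) are L. From any other position, the mover wins iff some move reaches an L.
No move ever increases a pile, so every position that can arise here has a ≤ 3 and b ≤ 4; it is enough to label the cells with 0 ≤ a ≤ 3 and 0 ≤ b ≤ 4.
Every move lowers a or b (never raises either), so fill the grid row by row in increasing a, and left to right within a row: each cell's successors are then already labelled.
      b=0  b=1  b=2  b=3  b=4
a=0:    L    L    W    W    W
a=1:    L    W    W    W    W
a=2:    L    W    W    W    W
a=3:    W    W    L    L    W
Cells with no legal move (terminal, hence L): (0,0), (0,1), (1,0), (2,0).
The remaining L cells, each justified by listing all of its moves:
(3,2): only reaches (0,2)(W), (3,0)(W), (2,1)(W), all W → L
(3,3): only reaches (0,3)(W), (3,1)(W), (3,0)(W), (2,2)(W), all W → L
Every other cell has at least one move into one of the L cells above, so it is W.
From (3,4), the L positions reachable in one move are: (3,2).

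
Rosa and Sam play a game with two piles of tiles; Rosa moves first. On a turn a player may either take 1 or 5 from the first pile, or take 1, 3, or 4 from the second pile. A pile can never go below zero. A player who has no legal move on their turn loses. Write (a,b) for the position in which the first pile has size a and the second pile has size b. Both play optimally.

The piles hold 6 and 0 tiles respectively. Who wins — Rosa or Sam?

Classify positions by backward induction: terminal positions (no move available) are L. From any other position, the mover wins iff some move reaches an L.
No move ever increases a pile, so every position that can arise here has a ≤ 6 and b ≤ 0; it is enough to label the cells with 0 ≤ a ≤ 6 and 0 ≤ b ≤ 0.
Every move lowers a or b (never raises either), so fill the grid row by row in increasing a, and left to right within a row: each cell's successors are then already labelled.
      b=0
a=0:    L
a=1:    W
a=2:    L
a=3:    W
a=4:    L
a=5:    W
a=6:    L
Cells with no legal move (terminal, hence L): (0,0).
The remaining L cells, each justified by listing all of its moves:
(2,0): only reaches (1,0)(W), which is W → L
(4,0): only reaches (3,0)(W), which is W → L
(6,0): only reaches (5,0)(W), (1,0)(W), all W → L
Every other cell has at least one move into one of the L cells above, so it is W.
The starting position (6,0) is L: whatever Rosa does, the opponent receives a W position.

Sam wins.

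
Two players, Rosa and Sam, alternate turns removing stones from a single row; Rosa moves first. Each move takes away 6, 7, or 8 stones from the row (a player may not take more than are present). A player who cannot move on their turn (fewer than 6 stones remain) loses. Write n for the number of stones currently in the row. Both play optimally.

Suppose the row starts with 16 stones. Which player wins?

Positions with no move are L. A position that does have a move is losing for the player to move precisely when every available move leads to a winning position for the opponent. Fill in the labels:
n=0: no move → L
n=1: no move → L
n=2: no move → L
n=3: no move → L
n=4: no move → L
n=5: no move → L
n=6: →0(L), so W
n=7: →1(L), so W
n=8: →2(L), so W
n=9: →3(L), so W
n=10: →4(L), so W
n=11: →5(L), so W
n=12: →5(L), so W
n=13: →5(L), so W
n=14: →8(W), 7(W), 6(W) — all W, so L
n=15: →9(W), 8(W), 7(W) — all W, so L
n=16: →10(W), 9(W), 8(W) — all W, so L
The starting position 16 is L: whatever Rosa does, the opponent receives a W position.

Sam wins.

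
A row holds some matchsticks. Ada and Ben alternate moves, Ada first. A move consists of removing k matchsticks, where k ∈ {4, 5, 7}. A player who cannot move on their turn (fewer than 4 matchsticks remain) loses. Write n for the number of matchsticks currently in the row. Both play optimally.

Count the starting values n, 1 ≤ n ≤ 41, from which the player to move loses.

Use the standard recursion: the mover loses at a terminal position; elsewhere, the mover wins exactly when some move hands the opponent an L position.
n=0: no move → L
n=1: no move → L
n=2: no move → L
n=3: no move → L
n=4: reaches L-position 0 → W
n=5: reaches L-position 1 → W
n=6: reaches L-position 2 → W
n=7: reaches L-position 3 → W
n=8: reaches L-position 3 → W
n=9: reaches L-position 2 → W
n=10: reaches L-position 3 → W
n=11: only reaches 7(W), 6(W), 4(W), all W → L
n=12: only reaches 8(W), 7(W), 5(W), all W → L
n=13: only reaches 9(W), 8(W), 6(W), all W → L
n=14: only reaches 10(W), 9(W), 7(W), all W → L
n=15: reaches L-position 11 → W
n=16: reaches L-position 12 → W
n=17: reaches L-position 13 → W
n=18: reaches L-position 14 → W
n=19: reaches L-position 14 → W
n=20: reaches L-position 13 → W
n=21: reaches L-position 14 → W
n=22: only reaches 18(W), 17(W), 15(W), all W → L
n=23: only reaches 19(W), 18(W), 16(W), all W → L
n=24: only reaches 20(W), 19(W), 17(W), all W → L
n=25: only reaches 21(W), 20(W), 18(W), all W → L
n=26: reaches L-position 22 → W
n=27: reaches L-position 23 → W
n=28: reaches L-position 24 → W
n=29: reaches L-position 25 → W
n=30: reaches L-position 25 → W
n=31: reaches L-position 24 → W
n=32: reaches L-position 25 → W
n=33: only reaches 29(W), 28(W), 26(W), all W → L
n=34: only reaches 30(W), 29(W), 27(W), all W → L
n=35: only reaches 31(W), 30(W), 28(W), all W → L
n=36: only reaches 32(W), 31(W), 29(W), all W → L
n=37: reaches L-position 33 → W
n=38: reaches L-position 34 → W
n=39: reaches L-position 35 → W
n=40: reaches L-position 36 → W
n=41: reaches L-position 36 → W
L entries with 1 ≤ n ≤ 41 (n=0 is outside the asked range and is not counted): n = 1, 2, 3, 11, 12, 13, 14, 22, 23, 24, 25, 33, 34, 35, 36; that makes 15.

15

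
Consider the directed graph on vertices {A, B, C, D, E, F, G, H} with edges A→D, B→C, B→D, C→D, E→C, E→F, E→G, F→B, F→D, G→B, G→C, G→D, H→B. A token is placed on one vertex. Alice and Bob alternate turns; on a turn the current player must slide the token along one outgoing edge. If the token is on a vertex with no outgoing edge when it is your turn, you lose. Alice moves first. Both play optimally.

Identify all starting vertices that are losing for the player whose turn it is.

D, E, H

Work bottom-up. With no move the player to move loses. Otherwise the position is W if at least one move leads to an L position for the opponent, and L if every move leads to a W.
Every edge goes from a vertex to one that appears earlier in the order D, C, B, G, F, H, A, E, so processing vertices in that order labels each vertex after all of its successors.
D: no outgoing edge → L
C: can move to D, which is L ⇒ W
B: can move to D, which is L ⇒ W
G: can move to D, which is L ⇒ W
F: can move to D, which is L ⇒ W
H: the only move is to B(W), a W ⇒ L
A: can move to D, which is L ⇒ W
E: moves to F(W), G(W), C(W); every one is W ⇒ L
Reading off the rows marked L gives the requested list; there are 3 such vertices.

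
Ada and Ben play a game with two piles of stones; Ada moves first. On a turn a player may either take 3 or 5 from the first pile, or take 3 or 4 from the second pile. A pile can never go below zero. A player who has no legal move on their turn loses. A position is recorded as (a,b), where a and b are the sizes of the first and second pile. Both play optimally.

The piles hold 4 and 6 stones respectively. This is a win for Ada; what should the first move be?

Build the W/L table. Terminal = L. A non-terminal position is W if it has a move to some L; otherwise it is L.
No move ever increases a pile, so every position that can arise here has a ≤ 4 and b ≤ 6; it is enough to label the cells with 0 ≤ a ≤ 4 and 0 ≤ b ≤ 6.
Every move lowers a or b (never raises either), so fill the grid row by row in increasing a, and left to right within a row: each cell's successors are then already labelled.
      b=0  b=1  b=2  b=3  b=4  b=5  b=6
a=0:    L    L    L    W    W    W    W
a=1:    L    L    L    W    W    W    W
a=2:    L    L    L    W    W    W    W
a=3:    W    W    W    L    L    L    W
a=4:    W    W    W    L    L    L    W
Cells with no legal move (terminal, hence L): (0,0), (0,1), (0,2), (1,0), (1,1), (1,2), (2,0), (2,1), (2,2).
The remaining L cells, each justified by listing all of its moves:
(3,3): moves to (0,3)(W), (3,0)(W); every one is W ⇒ L
(3,4): moves to (0,4)(W), (3,1)(W), (3,0)(W); every one is W ⇒ L
(3,5): moves to (0,5)(W), (3,2)(W), (3,1)(W); every one is W ⇒ L
(4,3): moves to (1,3)(W), (4,0)(W); every one is W ⇒ L
(4,4): moves to (1,4)(W), (4,1)(W), (4,0)(W); every one is W ⇒ L
(4,5): moves to (1,5)(W), (4,2)(W), (4,1)(W); every one is W ⇒ L
Every other cell has at least one move into one of the L cells above, so it is W.
From (4,6), the L positions reachable in one move are: (4,3).

Move to (4,3).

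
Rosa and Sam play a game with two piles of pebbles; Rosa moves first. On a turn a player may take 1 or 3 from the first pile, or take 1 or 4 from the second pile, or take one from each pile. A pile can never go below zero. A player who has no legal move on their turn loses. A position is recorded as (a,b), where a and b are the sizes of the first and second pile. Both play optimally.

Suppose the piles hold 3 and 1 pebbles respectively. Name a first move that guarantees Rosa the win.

Use the standard recursion: the mover loses at a terminal position; elsewhere, the mover wins exactly when some move hands the opponent an L position.
No move ever increases a pile, so every position that can arise here has a ≤ 3 and b ≤ 1; it is enough to label the cells with 0 ≤ a ≤ 3 and 0 ≤ b ≤ 1.
Every move lowers a or b (never raises either), so fill the grid row by row in increasing a, and left to right within a row: each cell's successors are then already labelled.
      b=0  b=1
a=0:    L    W
a=1:    W    W
a=2:    L    W
a=3:    W    W
Cells with no legal move (terminal, hence L): (0,0).
The remaining L cells, each justified by listing all of its moves:
(2,0): the only move is to (1,0)(W), a W ⇒ L
Every other cell has at least one move into one of the L cells above, so it is W.
From (3,1), the L positions reachable in one move are: (2,0).

Move to (2,0).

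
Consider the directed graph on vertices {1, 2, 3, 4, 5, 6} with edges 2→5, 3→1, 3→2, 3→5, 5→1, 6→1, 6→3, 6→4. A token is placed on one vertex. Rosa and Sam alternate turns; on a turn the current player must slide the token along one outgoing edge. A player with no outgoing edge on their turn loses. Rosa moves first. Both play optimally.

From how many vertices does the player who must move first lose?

3

Positions with no move are L. A position that does have a move is losing for the player to move precisely when every available move leads to a winning position for the opponent. Fill in the labels:
Every edge goes from a vertex to one that appears earlier in the order 4, 1, 5, 2, 3, 6, so processing vertices in that order labels each vertex after all of its successors.
4: no outgoing edge → L
1: no outgoing edge → L
5: W (go to 1, an L position)
2: L (sole option 5(W) is W)
3: W (go to 2, an L position)
6: W (go to 1, an L position)
The L vertices are 1, 2, 4; that is 3 in all.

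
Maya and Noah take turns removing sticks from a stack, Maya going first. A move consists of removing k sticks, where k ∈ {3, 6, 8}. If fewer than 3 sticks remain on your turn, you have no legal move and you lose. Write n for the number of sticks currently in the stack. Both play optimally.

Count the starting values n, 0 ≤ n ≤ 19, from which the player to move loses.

6

Work bottom-up. With no move the player to move loses. Otherwise the position is W if at least one move leads to an L position for the opponent, and L if every move leads to a W.
n=0: no move → L
n=1: no move → L
n=2: no move → L
n=3: →0(L), so W
n=4: →1(L), so W
n=5: →2(L), so W
n=6: →0(L), so W
n=7: →1(L), so W
n=8: →2(L), so W
n=9: →1(L), so W
n=10: →2(L), so W
n=11: →8(W), 5(W), 3(W) — all W, so L
n=12: →9(W), 6(W), 4(W) — all W, so L
n=13: →10(W), 7(W), 5(W) — all W, so L
n=14: →11(L), so W
n=15: →12(L), so W
n=16: →13(L), so W
n=17: →11(L), so W
n=18: →12(L), so W
n=19: →13(L), so W
L entries with 0 ≤ n ≤ 19: n = 0, 1, 2, 11, 12, 13; that makes 6.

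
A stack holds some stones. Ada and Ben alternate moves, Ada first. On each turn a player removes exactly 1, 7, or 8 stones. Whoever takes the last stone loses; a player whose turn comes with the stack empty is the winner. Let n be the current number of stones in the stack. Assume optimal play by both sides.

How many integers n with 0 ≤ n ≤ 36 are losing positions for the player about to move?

11

Build the W/L table. Terminal = W. A non-terminal position is W if it has a move to some L; otherwise it is L.
n=0: no move; the opponent has just taken the last stone and therefore loses → W
n=1: L (sole option 0(W) is W)
n=2: W (go to 1, an L position)
n=3: L (sole option 2(W) is W)
n=4: W (go to 3, an L position)
n=5: L (sole option 4(W) is W)
n=6: W (go to 5, an L position)
n=7: L (options 6(W), 0(W) are all W)
n=8: W (go to 7, an L position)
n=9: W (go to 1, an L position)
n=10: W (go to 3, an L position)
n=11: W (go to 3, an L position)
n=12: W (go to 5, an L position)
n=13: W (go to 5, an L position)
n=14: W (go to 7, an L position)
n=15: W (go to 7, an L position)
n=16: L (options 15(W), 9(W), 8(W) are all W)
n=17: W (go to 16, an L position)
n=18: L (options 17(W), 11(W), 10(W) are all W)
n=19: W (go to 18, an L position)
n=20: L (options 19(W), 13(W), 12(W) are all W)
n=21: W (go to 20, an L position)
n=22: L (options 21(W), 15(W), 14(W) are all W)
n=23: W (go to 22, an L position)
n=24: W (go to 16, an L position)
n=25: W (go to 18, an L position)
n=26: W (go to 18, an L position)
n=27: W (go to 20, an L position)
n=28: W (go to 20, an L position)
n=29: W (go to 22, an L position)
n=30: W (go to 22, an L position)
n=31: L (options 30(W), 24(W), 23(W) are all W)
n=32: W (go to 31, an L position)
n=33: L (options 32(W), 26(W), 25(W) are all W)
n=34: W (go to 33, an L position)
n=35: L (options 34(W), 28(W), 27(W) are all W)
n=36: W (go to 35, an L position)
L entries with 0 ≤ n ≤ 36: n = 1, 3, 5, 7, 16, 18, 20, 22, 31, 33, 35; that makes 11.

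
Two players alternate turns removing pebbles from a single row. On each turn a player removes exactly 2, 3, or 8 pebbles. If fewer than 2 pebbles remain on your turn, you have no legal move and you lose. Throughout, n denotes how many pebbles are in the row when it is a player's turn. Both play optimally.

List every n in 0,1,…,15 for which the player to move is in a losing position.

0, 1, 5, 6, 10, 11, 15

Classify positions by backward induction: terminal positions (no move available) are L. From any other position, the mover wins iff some move reaches an L.
n=0: no move → L
n=1: no move → L
n=2: reaches L-position 0 → W
n=3: reaches L-position 1 → W
n=4: reaches L-position 1 → W
n=5: only reaches 3(W), 2(W), all W → L
n=6: only reaches 4(W), 3(W), all W → L
n=7: reaches L-position 5 → W
n=8: reaches L-position 6 → W
n=9: reaches L-position 6 → W
n=10: only reaches 8(W), 7(W), 2(W), all W → L
n=11: only reaches 9(W), 8(W), 3(W), all W → L
n=12: reaches L-position 10 → W
n=13: reaches L-position 11 → W
n=14: reaches L-position 11 → W
n=15: only reaches 13(W), 12(W), 7(W), all W → L
Reading off the rows marked L gives the requested list; there are 7 such values of n.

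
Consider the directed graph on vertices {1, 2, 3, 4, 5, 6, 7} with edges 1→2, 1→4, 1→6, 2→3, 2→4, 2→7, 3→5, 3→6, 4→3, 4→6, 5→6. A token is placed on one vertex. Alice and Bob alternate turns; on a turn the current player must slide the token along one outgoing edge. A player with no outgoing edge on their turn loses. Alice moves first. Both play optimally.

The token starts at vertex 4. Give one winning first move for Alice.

Compute win/loss labels from the base case upward. A position with no move is L. Any other position is W if it can reach an L in one move, else L.
Every edge goes from a vertex to one that appears earlier in the order 7, 6, 5, 3, 4, 2, 1, so processing vertices in that order labels each vertex after all of its successors.
7: no outgoing edge → L
6: no outgoing edge → L
5: reaches L-position 6 → W
3: reaches L-position 6 → W
4: reaches L-position 6 → W
2: reaches L-position 7 → W
1: reaches L-position 6 → W
From 4, the L positions reachable in one move are: 6.

Move to 6.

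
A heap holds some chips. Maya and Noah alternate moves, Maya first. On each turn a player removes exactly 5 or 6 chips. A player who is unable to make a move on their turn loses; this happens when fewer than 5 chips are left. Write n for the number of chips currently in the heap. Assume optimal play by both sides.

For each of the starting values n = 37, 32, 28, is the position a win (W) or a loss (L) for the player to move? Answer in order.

Compute win/loss labels from the base case upward. A position with no move is L. Any other position is W if it can reach an L in one move, else L.
n=0: no move → L
n=1: no move → L
n=2: no move → L
n=3: no move → L
n=4: no move → L
n=5: reaches L-position 0 → W
n=6: reaches L-position 1 → W
n=7: reaches L-position 2 → W
n=8: reaches L-position 3 → W
n=9: reaches L-position 4 → W
n=10: reaches L-position 4 → W
n=11: only reaches 6(W), 5(W), all W → L
n=12: only reaches 7(W), 6(W), all W → L
n=13: only reaches 8(W), 7(W), all W → L
n=14: only reaches 9(W), 8(W), all W → L
n=15: only reaches 10(W), 9(W), all W → L
n=16: reaches L-position 11 → W
n=17: reaches L-position 12 → W
n=18: reaches L-position 13 → W
n=19: reaches L-position 14 → W
n=20: reaches L-position 15 → W
n=21: reaches L-position 15 → W
n=22: only reaches 17(W), 16(W), all W → L
n=23: only reaches 18(W), 17(W), all W → L
n=24: only reaches 19(W), 18(W), all W → L
n=25: only reaches 20(W), 19(W), all W → L
n=26: only reaches 21(W), 20(W), all W → L
n=27: reaches L-position 22 → W
n=28: reaches L-position 23 → W
n=29: reaches L-position 24 → W
n=30: reaches L-position 25 → W
n=31: reaches L-position 26 → W
n=32: reaches L-position 26 → W
n=33: only reaches 28(W), 27(W), all W → L
n=34: only reaches 29(W), 28(W), all W → L
n=35: only reaches 30(W), 29(W), all W → L
n=36: only reaches 31(W), 30(W), all W → L
n=37: only reaches 32(W), 31(W), all W → L

37: L, 32: W, 28: W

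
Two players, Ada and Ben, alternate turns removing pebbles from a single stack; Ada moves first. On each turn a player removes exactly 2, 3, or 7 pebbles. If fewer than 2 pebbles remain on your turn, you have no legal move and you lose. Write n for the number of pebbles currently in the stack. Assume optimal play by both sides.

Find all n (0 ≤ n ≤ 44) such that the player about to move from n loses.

Use the standard recursion: the mover loses at a terminal position; elsewhere, the mover wins exactly when some move hands the opponent an L position.
n=0: no move → L
n=1: no move → L
n=2: can move to 0, which is L ⇒ W
n=3: can move to 1, which is L ⇒ W
n=4: can move to 1, which is L ⇒ W
n=5: moves to 3(W), 2(W); every one is W ⇒ L
n=6: moves to 4(W), 3(W); every one is W ⇒ L
n=7: can move to 5, which is L ⇒ W
n=8: can move to 6, which is L ⇒ W
n=9: can move to 6, which is L ⇒ W
n=10: moves to 8(W), 7(W), 3(W); every one is W ⇒ L
n=11: moves to 9(W), 8(W), 4(W); every one is W ⇒ L
n=12: can move to 10, which is L ⇒ W
n=13: can move to 11, which is L ⇒ W
n=14: can move to 11, which is L ⇒ W
n=15: moves to 13(W), 12(W), 8(W); every one is W ⇒ L
n=16: moves to 14(W), 13(W), 9(W); every one is W ⇒ L
n=17: can move to 15, which is L ⇒ W
n=18: can move to 16, which is L ⇒ W
n=19: can move to 16, which is L ⇒ W
n=20: moves to 18(W), 17(W), 13(W); every one is W ⇒ L
n=21: moves to 19(W), 18(W), 14(W); every one is W ⇒ L
n=22: can move to 20, which is L ⇒ W
n=23: can move to 21, which is L ⇒ W
n=24: can move to 21, which is L ⇒ W
n=25: moves to 23(W), 22(W), 18(W); every one is W ⇒ L
n=26: moves to 24(W), 23(W), 19(W); every one is W ⇒ L
n=27: can move to 25, which is L ⇒ W
n=28: can move to 26, which is L ⇒ W
n=29: can move to 26, which is L ⇒ W
n=30: moves to 28(W), 27(W), 23(W); every one is W ⇒ L
n=31: moves to 29(W), 28(W), 24(W); every one is W ⇒ L
n=32: can move to 30, which is L ⇒ W
n=33: can move to 31, which is L ⇒ W
n=34: can move to 31, which is L ⇒ W
n=35: moves to 33(W), 32(W), 28(W); every one is W ⇒ L
n=36: moves to 34(W), 33(W), 29(W); every one is W ⇒ L
n=37: can move to 35, which is L ⇒ W
n=38: can move to 36, which is L ⇒ W
n=39: can move to 36, which is L ⇒ W
n=40: moves to 38(W), 37(W), 33(W); every one is W ⇒ L
n=41: moves to 39(W), 38(W), 34(W); every one is W ⇒ L
n=42: can move to 40, which is L ⇒ W
n=43: can move to 41, which is L ⇒ W
n=44: can move to 41, which is L ⇒ W
Reading off the rows marked L gives the requested list; there are 18 such values of n.

0, 1, 5, 6, 10, 11, 15, 16, 20, 21, 25, 26, 30, 31, 35, 36, 40, 41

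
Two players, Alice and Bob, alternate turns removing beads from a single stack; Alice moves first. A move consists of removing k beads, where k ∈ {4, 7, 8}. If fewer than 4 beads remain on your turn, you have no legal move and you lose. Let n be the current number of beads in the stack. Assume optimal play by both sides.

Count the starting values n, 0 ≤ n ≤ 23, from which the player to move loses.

Label each position W (a win for the player to move) or L (a loss). A position with no legal move is L; any other position is W exactly when some move reaches an L, and L when every move reaches a W.
n=0: no move → L
n=1: no move → L
n=2: no move → L
n=3: no move → L
n=4: →0(L), so W
n=5: →1(L), so W
n=6: →2(L), so W
n=7: →3(L), so W
n=8: →1(L), so W
n=9: →2(L), so W
n=10: →3(L), so W
n=11: →3(L), so W
n=12: →8(W), 5(W), 4(W) — all W, so L
n=13: →9(W), 6(W), 5(W) — all W, so L
n=14: →10(W), 7(W), 6(W) — all W, so L
n=15: →11(W), 8(W), 7(W) — all W, so L
n=16: →12(L), so W
n=17: →13(L), so W
n=18: →14(L), so W
n=19: →15(L), so W
n=20: →13(L), so W
n=21: →14(L), so W
n=22: →15(L), so W
n=23: →15(L), so W
L entries with 0 ≤ n ≤ 23: n = 0, 1, 2, 3, 12, 13, 14, 15; that makes 8.

8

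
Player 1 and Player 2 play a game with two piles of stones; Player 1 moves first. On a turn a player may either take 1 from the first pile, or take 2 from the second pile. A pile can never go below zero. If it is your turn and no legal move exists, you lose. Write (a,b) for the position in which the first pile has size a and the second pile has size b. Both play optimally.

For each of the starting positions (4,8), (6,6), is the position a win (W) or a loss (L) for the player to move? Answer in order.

Use the standard recursion: the mover loses at a terminal position; elsewhere, the mover wins exactly when some move hands the opponent an L position.
No move ever increases a pile, so every position that can arise here has a ≤ 6 and b ≤ 8; it is enough to label the cells with 0 ≤ a ≤ 6 and 0 ≤ b ≤ 8.
Every move lowers a or b (never raises either), so fill the grid row by row in increasing a, and left to right within a row: each cell's successors are then already labelled.
      b=0  b=1  b=2  b=3  b=4  b=5  b=6  b=7  b=8
a=0:    L    L    W    W    L    L    W    W    L
a=1:    W    W    L    L    W    W    L    L    W
a=2:    L    L    W    W    L    L    W    W    L
a=3:    W    W    L    L    W    W    L    L    W
a=4:    L    L    W    W    L    L    W    W    L
a=5:    W    W    L    L    W    W    L    L    W
a=6:    L    L    W    W    L    L    W    W    L
Cells with no legal move (terminal, hence L): (0,0), (0,1).
The remaining L cells, each justified by listing all of its moves:
(0,4): the only move is to (0,2)(W), a W ⇒ L
(0,5): the only move is to (0,3)(W), a W ⇒ L
(0,8): the only move is to (0,6)(W), a W ⇒ L
(1,2): moves to (0,2)(W), (1,0)(W); every one is W ⇒ L
(1,3): moves to (0,3)(W), (1,1)(W); every one is W ⇒ L
(1,6): moves to (0,6)(W), (1,4)(W); every one is W ⇒ L
(1,7): moves to (0,7)(W), (1,5)(W); every one is W ⇒ L
(2,0): the only move is to (1,0)(W), a W ⇒ L
(2,1): the only move is to (1,1)(W), a W ⇒ L
(2,4): moves to (1,4)(W), (2,2)(W); every one is W ⇒ L
(2,5): moves to (1,5)(W), (2,3)(W); every one is W ⇒ L
(2,8): moves to (1,8)(W), (2,6)(W); every one is W ⇒ L
(3,2): moves to (2,2)(W), (3,0)(W); every one is W ⇒ L
(3,3): moves to (2,3)(W), (3,1)(W); every one is W ⇒ L
(3,6): moves to (2,6)(W), (3,4)(W); every one is W ⇒ L
(3,7): moves to (2,7)(W), (3,5)(W); every one is W ⇒ L
(4,0): the only move is to (3,0)(W), a W ⇒ L
(4,1): the only move is to (3,1)(W), a W ⇒ L
(4,4): moves to (3,4)(W), (4,2)(W); every one is W ⇒ L
(4,5): moves to (3,5)(W), (4,3)(W); every one is W ⇒ L
(4,8): moves to (3,8)(W), (4,6)(W); every one is W ⇒ L
(5,2): moves to (4,2)(W), (5,0)(W); every one is W ⇒ L
(5,3): moves to (4,3)(W), (5,1)(W); every one is W ⇒ L
(5,6): moves to (4,6)(W), (5,4)(W); every one is W ⇒ L
(5,7): moves to (4,7)(W), (5,5)(W); every one is W ⇒ L
(6,0): the only move is to (5,0)(W), a W ⇒ L
(6,1): the only move is to (5,1)(W), a W ⇒ L
(6,4): moves to (5,4)(W), (6,2)(W); every one is W ⇒ L
(6,5): moves to (5,5)(W), (6,3)(W); every one is W ⇒ L
(6,8): moves to (5,8)(W), (6,6)(W); every one is W ⇒ L
Every other cell has at least one move into one of the L cells above, so it is W.
(4,8): one of the L cells justified above, so L
(6,6): the move to (5,6) reaches an L cell, so W

(4,8): L, (6,6): W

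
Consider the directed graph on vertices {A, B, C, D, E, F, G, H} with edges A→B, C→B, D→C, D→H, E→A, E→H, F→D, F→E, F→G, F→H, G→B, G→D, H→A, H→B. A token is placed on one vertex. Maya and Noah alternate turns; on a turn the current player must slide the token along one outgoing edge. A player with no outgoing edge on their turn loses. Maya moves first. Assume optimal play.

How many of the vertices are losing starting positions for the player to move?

Positions with no move are L. A position that does have a move is losing for the player to move precisely when every available move leads to a winning position for the opponent. Fill in the labels:
Every edge goes from a vertex to one that appears earlier in the order B, A, C, H, E, D, G, F, so processing vertices in that order labels each vertex after all of its successors.
B: no outgoing edge → L
A: →B(L), so W
C: →B(L), so W
H: →B(L), so W
E: →H(W), A(W) — all W, so L
D: →H(W), C(W) — all W, so L
G: →D(L), so W
F: →D(L), so W
The L vertices are B, D, E; that is 3 in all.

3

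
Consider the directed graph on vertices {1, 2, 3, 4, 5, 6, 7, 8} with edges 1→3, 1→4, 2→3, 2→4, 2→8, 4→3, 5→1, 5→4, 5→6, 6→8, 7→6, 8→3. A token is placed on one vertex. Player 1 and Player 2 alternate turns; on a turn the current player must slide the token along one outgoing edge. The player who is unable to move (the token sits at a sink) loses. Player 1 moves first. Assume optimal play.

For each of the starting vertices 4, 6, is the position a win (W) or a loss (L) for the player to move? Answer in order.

4: W, 6: L

Work bottom-up. With no move the player to move loses. Otherwise the position is W if at least one move leads to an L position for the opponent, and L if every move leads to a W.
Every edge goes from a vertex to one that appears earlier in the order 3, 4, 8, 2, 1, 6, 7, 5, so processing vertices in that order labels each vertex after all of its successors.
3: no outgoing edge → L
4: W (go to 3, an L position)
8: W (go to 3, an L position)
2: W (go to 3, an L position)
1: W (go to 3, an L position)
6: L (sole option 8(W) is W)
7: W (go to 6, an L position)
5: W (go to 6, an L position)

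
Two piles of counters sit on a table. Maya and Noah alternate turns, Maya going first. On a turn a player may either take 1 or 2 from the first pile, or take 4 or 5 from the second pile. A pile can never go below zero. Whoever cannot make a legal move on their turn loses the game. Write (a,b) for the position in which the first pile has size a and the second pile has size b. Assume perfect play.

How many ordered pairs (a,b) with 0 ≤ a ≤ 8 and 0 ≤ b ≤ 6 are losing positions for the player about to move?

21

Classify positions by backward induction: terminal positions (no move available) are L. From any other position, the mover wins iff some move reaches an L.
Every move lowers a or b (never raises either), so fill the grid row by row in increasing a, and left to right within a row: each cell's successors are then already labelled.
      b=0  b=1  b=2  b=3  b=4  b=5  b=6
a=0:    L    L    L    L    W    W    W
a=1:    W    W    W    W    L    L    L
a=2:    W    W    W    W    W    W    W
a=3:    L    L    L    L    W    W    W
a=4:    W    W    W    W    L    L    L
a=5:    W    W    W    W    W    W    W
a=6:    L    L    L    L    W    W    W
a=7:    W    W    W    W    L    L    L
a=8:    W    W    W    W    W    W    W
Cells with no legal move (terminal, hence L): (0,0), (0,1), (0,2), (0,3).
The remaining L cells, each justified by listing all of its moves:
(1,4): L (options (0,4)(W), (1,0)(W) are all W)
(1,5): L (options (0,5)(W), (1,1)(W), (1,0)(W) are all W)
(1,6): L (options (0,6)(W), (1,2)(W), (1,1)(W) are all W)
(3,0): L (options (2,0)(W), (1,0)(W) are all W)
(3,1): L (options (2,1)(W), (1,1)(W) are all W)
(3,2): L (options (2,2)(W), (1,2)(W) are all W)
(3,3): L (options (2,3)(W), (1,3)(W) are all W)
(4,4): L (options (3,4)(W), (2,4)(W), (4,0)(W) are all W)
(4,5): L (options (3,5)(W), (2,5)(W), (4,1)(W), (4,0)(W) are all W)
(4,6): L (options (3,6)(W), (2,6)(W), (4,2)(W), (4,1)(W) are all W)
(6,0): L (options (5,0)(W), (4,0)(W) are all W)
(6,1): L (options (5,1)(W), (4,1)(W) are all W)
(6,2): L (options (5,2)(W), (4,2)(W) are all W)
(6,3): L (options (5,3)(W), (4,3)(W) are all W)
(7,4): L (options (6,4)(W), (5,4)(W), (7,0)(W) are all W)
(7,5): L (options (6,5)(W), (5,5)(W), (7,1)(W), (7,0)(W) are all W)
(7,6): L (options (6,6)(W), (5,6)(W), (7,2)(W), (7,1)(W) are all W)
Every other cell has at least one move into one of the L cells above, so it is W.
L cells per row: a=0: 4, a=1: 3, a=2: 0, a=3: 4, a=4: 3, a=5: 0, a=6: 4, a=7: 3, a=8: 0; total 21.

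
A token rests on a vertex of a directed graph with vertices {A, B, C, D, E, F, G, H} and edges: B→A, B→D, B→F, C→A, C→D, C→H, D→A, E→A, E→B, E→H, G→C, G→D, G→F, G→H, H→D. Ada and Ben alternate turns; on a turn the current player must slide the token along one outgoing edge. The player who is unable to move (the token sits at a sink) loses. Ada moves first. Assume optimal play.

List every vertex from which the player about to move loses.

Compute win/loss labels from the base case upward. A position with no move is L. Any other position is W if it can reach an L in one move, else L.
Every edge goes from a vertex to one that appears earlier in the order A, F, D, H, C, B, E, G, so processing vertices in that order labels each vertex after all of its successors.
A: no outgoing edge → L
F: no outgoing edge → L
D: reaches L-position A → W
H: only reaches D(W), which is W → L
C: reaches L-position H → W
B: reaches L-position F → W
E: reaches L-position H → W
G: reaches L-position H → W
Reading off the rows marked L gives the requested list; there are 3 such vertices.

A, F, H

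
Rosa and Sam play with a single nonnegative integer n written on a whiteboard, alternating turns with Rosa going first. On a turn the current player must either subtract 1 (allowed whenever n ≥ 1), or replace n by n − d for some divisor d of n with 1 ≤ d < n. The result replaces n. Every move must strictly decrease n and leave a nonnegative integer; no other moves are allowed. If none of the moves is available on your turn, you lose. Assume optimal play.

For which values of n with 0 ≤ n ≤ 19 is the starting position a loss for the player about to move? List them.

Positions with no move are L. A position that does have a move is losing for the player to move precisely when every available move leads to a winning position for the opponent. Fill in the labels:
n=0: no move → L
n=1: reaches L-position 0 → W
n=2: only reaches 1(W), which is W → L
n=3: reaches L-position 2 → W
n=4: reaches L-position 2 → W
n=5: only reaches 4(W), which is W → L
n=6: reaches L-position 5 → W
n=7: only reaches 6(W), which is W → L
n=8: reaches L-position 7 → W
n=9: only reaches 6(W), 8(W), all W → L
n=10: reaches L-position 5 → W
n=11: only reaches 10(W), which is W → L
n=12: reaches L-position 9 → W
n=13: only reaches 12(W), which is W → L
n=14: reaches L-position 7 → W
n=15: only reaches 10(W), 12(W), 14(W), all W → L
n=16: reaches L-position 15 → W
n=17: only reaches 16(W), which is W → L
n=18: reaches L-position 9 → W
n=19: only reaches 18(W), which is W → L
Reading off the rows marked L gives the requested list; there are 10 such values of n.

0, 2, 5, 7, 9, 11, 13, 15, 17, 19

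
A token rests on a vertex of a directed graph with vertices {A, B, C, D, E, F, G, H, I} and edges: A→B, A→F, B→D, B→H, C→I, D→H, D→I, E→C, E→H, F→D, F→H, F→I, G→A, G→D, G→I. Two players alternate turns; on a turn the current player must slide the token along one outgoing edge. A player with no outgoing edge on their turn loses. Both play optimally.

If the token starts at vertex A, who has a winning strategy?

The second player wins.

Classify positions by backward induction: terminal positions (no move available) are L. From any other position, the mover wins iff some move reaches an L.
Every edge goes from a vertex to one that appears earlier in the order I, H, D, F, B, C, A, E, G, so processing vertices in that order labels each vertex after all of its successors.
I: no outgoing edge → L
H: no outgoing edge → L
D: W (go to H, an L position)
F: W (go to H, an L position)
B: W (go to H, an L position)
C: W (go to I, an L position)
A: L (options B(W), F(W) are all W)
E: W (go to H, an L position)
G: W (go to A, an L position)
The starting position A is L: whatever the player to move does, the opponent receives a W position.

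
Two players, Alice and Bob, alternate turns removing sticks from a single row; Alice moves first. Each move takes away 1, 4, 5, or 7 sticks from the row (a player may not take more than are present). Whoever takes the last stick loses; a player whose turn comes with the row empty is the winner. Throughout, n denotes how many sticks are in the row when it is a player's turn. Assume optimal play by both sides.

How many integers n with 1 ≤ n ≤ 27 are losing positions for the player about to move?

8

Compute win/loss labels from the base case upward. A position with no move is W. Any other position is W if it can reach an L in one move, else L.
n=0: no move; the opponent has just taken the last stick and therefore loses → W
n=1: only reaches 0(W), which is W → L
n=2: reaches L-position 1 → W
n=3: only reaches 2(W), which is W → L
n=4: reaches L-position 3 → W
n=5: reaches L-position 1 → W
n=6: reaches L-position 1 → W
n=7: reaches L-position 3 → W
n=8: reaches L-position 3 → W
n=9: only reaches 8(W), 5(W), 4(W), 2(W), all W → L
n=10: reaches L-position 9 → W
n=11: only reaches 10(W), 7(W), 6(W), 4(W), all W → L
n=12: reaches L-position 11 → W
n=13: reaches L-position 9 → W
n=14: reaches L-position 9 → W
n=15: reaches L-position 11 → W
n=16: reaches L-position 11 → W
n=17: only reaches 16(W), 13(W), 12(W), 10(W), all W → L
n=18: reaches L-position 17 → W
n=19: only reaches 18(W), 15(W), 14(W), 12(W), all W → L
n=20: reaches L-position 19 → W
n=21: reaches L-position 17 → W
n=22: reaches L-position 17 → W
n=23: reaches L-position 19 → W
n=24: reaches L-position 19 → W
n=25: only reaches 24(W), 21(W), 20(W), 18(W), all W → L
n=26: reaches L-position 25 → W
n=27: only reaches 26(W), 23(W), 22(W), 20(W), all W → L
L entries with 1 ≤ n ≤ 27 (the range starts at n=1): n = 1, 3, 9, 11, 17, 19, 25, 27; that makes 8.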